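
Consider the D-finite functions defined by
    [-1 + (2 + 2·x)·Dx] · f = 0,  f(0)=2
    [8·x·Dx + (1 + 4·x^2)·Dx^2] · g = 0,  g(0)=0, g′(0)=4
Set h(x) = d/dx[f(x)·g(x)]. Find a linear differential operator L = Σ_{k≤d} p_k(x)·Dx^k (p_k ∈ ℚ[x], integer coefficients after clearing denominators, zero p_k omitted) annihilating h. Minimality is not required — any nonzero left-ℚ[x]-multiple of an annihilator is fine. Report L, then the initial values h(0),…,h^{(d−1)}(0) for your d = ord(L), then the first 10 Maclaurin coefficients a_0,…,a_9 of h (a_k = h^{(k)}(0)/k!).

L = (29 + 160·x - 280·x^2 - 384·x^3 - 48·x^4) + (76 + 300·x - 288·x^2 - 1664·x^3 - 1344·x^4 - 192·x^5)·Dx + (12 - 40·x - 84·x^2 - 256·x^3 - 544·x^4 - 384·x^5 - 64·x^6)·Dx^2  (order 2).
h: a_k = 8, 8, -35, -58/3, 6389/48, 5929/80, -1022653/1920, -944407/3360, 60850925/28672, 283392841/258048, …
ICs: h(0) = 8, h′(0) = 8.

f: a_k = 2, 1, -1/4, 1/8, -5/64, 7/128, -21/512, 33/1024, -429/16384, 715/32768, …
g: a_k = 0, 4, 0, -16/3, 0, 64/5, 0, -256/7, 0, 1024/9, …
h₀=f·g: eliminate ⇒ L₀, order ≤ 1·2.
h=h₀': d/dx-closure on L₀ ⇒ L.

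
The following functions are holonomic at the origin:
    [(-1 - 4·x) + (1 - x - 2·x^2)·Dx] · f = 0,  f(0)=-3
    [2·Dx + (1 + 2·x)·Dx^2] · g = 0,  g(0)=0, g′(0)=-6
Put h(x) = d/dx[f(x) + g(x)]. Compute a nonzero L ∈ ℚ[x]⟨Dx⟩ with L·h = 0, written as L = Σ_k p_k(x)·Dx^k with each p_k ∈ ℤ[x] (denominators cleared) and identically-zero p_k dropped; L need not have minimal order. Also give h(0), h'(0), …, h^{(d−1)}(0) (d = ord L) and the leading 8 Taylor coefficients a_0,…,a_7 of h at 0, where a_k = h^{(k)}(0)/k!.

f: a_k = -3, -3, -9, -15, -33, -63, -129, -255, …
g: a_k = 0, -6, 6, -8, 12, -96/5, 32, -384/7, …
Weyl lclm of L_f,L_g ⇒ L₀ (ord ≤ 3).
Differentiate: ansatz ord ≤ ord L₀ ⇒ L.
L = (54 + 228·x + 432·x^2 + 288·x^3 + 192·x^4) + (11 + 124·x + 464·x^2 + 704·x^3 + 592·x^4 + 320·x^5)·Dx + (-4 - 19·x - 17·x^2 + 42·x^3 + 116·x^4 + 136·x^5 + 64·x^6)·Dx^2  (order 2).
h: a_k = -9, -6, -69, -84, -411, -582, -2169, -3336, …
ICs: h(0) = -9, h′(0) = -6.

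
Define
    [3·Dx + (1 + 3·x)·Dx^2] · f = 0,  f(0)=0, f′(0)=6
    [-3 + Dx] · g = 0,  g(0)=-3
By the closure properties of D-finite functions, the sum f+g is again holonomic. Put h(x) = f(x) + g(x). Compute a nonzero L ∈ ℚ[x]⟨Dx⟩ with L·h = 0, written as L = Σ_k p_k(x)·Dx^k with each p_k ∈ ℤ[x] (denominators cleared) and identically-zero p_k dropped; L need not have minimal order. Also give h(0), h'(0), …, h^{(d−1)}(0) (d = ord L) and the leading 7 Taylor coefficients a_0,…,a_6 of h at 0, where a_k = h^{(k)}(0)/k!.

L = (-27 - 27·x)·Dx + (3 - 18·x - 27·x^2)·Dx^2 + (2 + 9·x + 9·x^2)·Dx^3  (order 3).
h: a_k = -3, -3, -45/2, 9/2, -405/8, 729/8, -19683/80, …
ICs: h(0) = -3, h′(0) = -3, h′′(0) = -45.

f: a_k = 0, 6, -9, 18, -81/2, 486/5, -243, …
g: a_k = -3, -9, -27/2, -27/2, -81/8, -243/40, -243/80, …
h₀=f+g: left-lcm gives L₀, ord ≤ 3.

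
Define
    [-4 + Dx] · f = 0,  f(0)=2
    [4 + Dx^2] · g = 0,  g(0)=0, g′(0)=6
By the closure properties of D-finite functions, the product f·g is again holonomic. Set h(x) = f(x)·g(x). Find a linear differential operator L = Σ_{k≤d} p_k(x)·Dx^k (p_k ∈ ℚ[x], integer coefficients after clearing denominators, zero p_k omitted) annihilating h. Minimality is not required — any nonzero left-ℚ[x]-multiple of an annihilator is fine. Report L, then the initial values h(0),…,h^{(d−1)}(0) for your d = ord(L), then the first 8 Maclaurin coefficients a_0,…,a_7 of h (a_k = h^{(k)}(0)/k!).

L = 20 - 8·Dx + Dx^2  (order 2).
h: a_k = 0, 12, 48, 88, 96, 328/5, 352/15, -464/105, …
ICs: h(0) = 0, h′(0) = 12.

f: a_k = 2, 8, 16, 64/3, 64/3, 256/15, 512/45, 2048/315, …
g: a_k = 0, 6, 0, -4, 0, 4/5, 0, -8/105, …
h₀=f·g: eliminate ⇒ L₀, order ≤ 1·2.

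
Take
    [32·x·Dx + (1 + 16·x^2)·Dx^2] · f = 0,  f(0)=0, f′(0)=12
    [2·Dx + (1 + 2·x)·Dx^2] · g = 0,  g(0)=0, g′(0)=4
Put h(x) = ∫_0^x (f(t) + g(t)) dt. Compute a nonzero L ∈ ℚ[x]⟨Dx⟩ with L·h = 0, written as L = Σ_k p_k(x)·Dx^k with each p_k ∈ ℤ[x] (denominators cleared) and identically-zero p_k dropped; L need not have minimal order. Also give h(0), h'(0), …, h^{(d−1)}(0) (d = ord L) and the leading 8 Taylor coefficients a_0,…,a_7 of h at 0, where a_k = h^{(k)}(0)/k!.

f: a_k = 0, 12, 0, -64, 0, 3072/5, 0, -49152/7, …
g: a_k = 0, 4, -4, 16/3, -8, 64/5, -64/3, 256/7, …
Weyl lclm of L_f,L_g ⇒ L₀ (ord ≤ 4).
h=∫h₀ ⇒ L = L₀·Dx.
L = (-32 - 192·x + 1536·x^2 + 1024·x^3)·Dx^2 + (-20 - 64·x + 576·x^2 + 3072·x^3 + 2048·x^4)·Dx^3 + (-1 + 14·x + 32·x^2 + 256·x^3 + 768·x^4 + 512·x^5)·Dx^4  (order 4).
h: a_k = 0, 0, 8, -4/3, -44/3, -8/5, 1568/15, -64/21, …
ICs: h(0) = 0, h′(0) = 0, h′′(0) = 16, h′′′(0) = -8.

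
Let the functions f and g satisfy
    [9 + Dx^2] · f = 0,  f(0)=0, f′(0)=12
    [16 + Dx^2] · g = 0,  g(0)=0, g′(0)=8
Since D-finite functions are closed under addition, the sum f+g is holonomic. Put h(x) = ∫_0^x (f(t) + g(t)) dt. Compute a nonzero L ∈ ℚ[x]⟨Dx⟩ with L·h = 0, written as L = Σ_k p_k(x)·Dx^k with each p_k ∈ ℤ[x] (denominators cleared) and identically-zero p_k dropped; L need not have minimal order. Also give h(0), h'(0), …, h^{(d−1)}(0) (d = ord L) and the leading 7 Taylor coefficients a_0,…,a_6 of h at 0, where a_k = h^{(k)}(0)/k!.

f: a_k = 0, 12, 0, -18, 0, 81/10, 0, …
g: a_k = 0, 8, 0, -64/3, 0, 256/15, 0, …
Sum ⇒ L₀ = lclm(L_f,L_g) in ℚ(x)⟨Dx⟩.
h=∫h₀ ⇒ L = L₀·Dx.
L = 144·Dx + 25·Dx^3 + Dx^5  (order 5).
h: a_k = 0, 0, 10, 0, -59/6, 0, 151/36, …
ICs: h(0) = 0, h′(0) = 0, h′′(0) = 20, h′′′(0) = 0, h′′′′(0) = -236.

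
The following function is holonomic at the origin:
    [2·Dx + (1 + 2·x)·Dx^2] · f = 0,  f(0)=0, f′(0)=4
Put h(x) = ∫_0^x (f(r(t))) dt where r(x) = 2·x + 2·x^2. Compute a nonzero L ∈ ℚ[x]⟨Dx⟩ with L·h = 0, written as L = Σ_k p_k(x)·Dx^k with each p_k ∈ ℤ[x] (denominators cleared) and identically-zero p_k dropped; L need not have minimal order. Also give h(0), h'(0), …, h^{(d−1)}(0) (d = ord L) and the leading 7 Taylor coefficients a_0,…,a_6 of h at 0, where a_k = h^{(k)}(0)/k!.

L = 2·Dx^2 + (1 + 2·x)·Dx^3  (order 3).
h: a_k = 0, 0, 4, -8/3, 8/3, -16/5, 64/15, …
ICs: h(0) = 0, h′(0) = 0, h′′(0) = 8.

f: a_k = 0, 4, -4, 16/3, -8, 64/5, -64/3, …
h₀=f(r): pull back L_f along r ⇒ L₀.
Integrate: L := L₀·Dx.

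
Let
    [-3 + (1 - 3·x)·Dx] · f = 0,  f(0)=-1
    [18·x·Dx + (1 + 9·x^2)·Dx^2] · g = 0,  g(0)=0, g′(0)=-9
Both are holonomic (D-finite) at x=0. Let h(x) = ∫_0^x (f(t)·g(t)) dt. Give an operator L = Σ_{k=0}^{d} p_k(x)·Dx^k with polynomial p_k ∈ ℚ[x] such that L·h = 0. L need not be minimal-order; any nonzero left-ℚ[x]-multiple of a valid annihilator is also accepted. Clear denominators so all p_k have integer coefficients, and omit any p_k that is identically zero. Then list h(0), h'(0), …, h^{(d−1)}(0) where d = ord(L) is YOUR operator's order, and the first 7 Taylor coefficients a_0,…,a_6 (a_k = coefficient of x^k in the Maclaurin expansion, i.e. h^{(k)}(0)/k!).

f: a_k = -1, -3, -9, -27, -81, -243, -729, …
g: a_k = 0, -9, 0, 27, 0, -729/5, 0, …
L₀ := L_f ⊗_s L_g (sym. prod.), ord ≤ 2.
Integrate: L := L₀·Dx.
L = 54·x·Dx + (6 - 18·x + 108·x^2)·Dx^2 + (-1 + 3·x - 9·x^2 + 27·x^3)·Dx^3  (order 3).
h: a_k = 0, 0, 9/2, 9, 27/2, 162/5, 1053/10, …
ICs: h(0) = 0, h′(0) = 0, h′′(0) = 9.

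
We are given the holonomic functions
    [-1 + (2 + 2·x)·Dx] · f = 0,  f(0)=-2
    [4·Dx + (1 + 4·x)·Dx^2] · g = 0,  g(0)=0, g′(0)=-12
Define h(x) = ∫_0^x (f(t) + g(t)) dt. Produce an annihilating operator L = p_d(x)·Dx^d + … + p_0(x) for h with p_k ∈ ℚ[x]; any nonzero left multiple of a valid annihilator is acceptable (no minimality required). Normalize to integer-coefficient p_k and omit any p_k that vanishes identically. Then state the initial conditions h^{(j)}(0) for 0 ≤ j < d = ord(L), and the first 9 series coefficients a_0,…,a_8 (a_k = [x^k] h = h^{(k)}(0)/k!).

f: a_k = -2, -1, 1/4, -1/8, 5/64, -7/128, 21/512, -33/1024, 429/16384, …
g: a_k = 0, -12, 24, -64, 192, -3072/5, 2048, -49152/7, 24576, …
h₀=f+g: left-lcm gives L₀, ord ≤ 3.
h=∫₀ˣh₀: take L = L₀·Dx.
L = (52 + 16·x)·Dx^2 + (125 + 232·x + 80·x^2)·Dx^3 + (14 + 78·x + 96·x^2 + 32·x^3)·Dx^4  (order 4).
h: a_k = 0, -2, -13/2, 97/12, -513/32, 12293/320, -393251/3840, 1048597/3584, -50331879/57344, …
ICs: h(0) = 0, h′(0) = -2, h′′(0) = -13, h′′′(0) = 97/2.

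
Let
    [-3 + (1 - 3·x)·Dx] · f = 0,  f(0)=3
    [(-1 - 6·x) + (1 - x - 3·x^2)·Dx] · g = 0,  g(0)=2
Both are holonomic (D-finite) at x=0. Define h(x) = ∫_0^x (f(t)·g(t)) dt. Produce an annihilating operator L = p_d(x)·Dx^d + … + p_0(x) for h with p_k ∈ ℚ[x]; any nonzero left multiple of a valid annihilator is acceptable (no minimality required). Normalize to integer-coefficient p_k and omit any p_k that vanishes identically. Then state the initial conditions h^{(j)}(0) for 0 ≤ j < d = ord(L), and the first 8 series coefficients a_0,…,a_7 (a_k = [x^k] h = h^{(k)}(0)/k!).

f: a_k = 3, 9, 27, 81, 243, 729, 2187, 6561, …
g: a_k = 2, 2, 8, 14, 38, 80, 194, 434, …
Product ⇒ symmetric product L₀, ord ≤ 1.
Integrate: L := L₀·Dx.
L = (-4 + 27·x^2)·Dx + (1 - 4·x + 9·x^3)·Dx^2  (order 2).
h: a_k = 0, 6, 12, 32, 165/2, 1104/5, 592, 11238/7, …
ICs: h(0) = 0, h′(0) = 6.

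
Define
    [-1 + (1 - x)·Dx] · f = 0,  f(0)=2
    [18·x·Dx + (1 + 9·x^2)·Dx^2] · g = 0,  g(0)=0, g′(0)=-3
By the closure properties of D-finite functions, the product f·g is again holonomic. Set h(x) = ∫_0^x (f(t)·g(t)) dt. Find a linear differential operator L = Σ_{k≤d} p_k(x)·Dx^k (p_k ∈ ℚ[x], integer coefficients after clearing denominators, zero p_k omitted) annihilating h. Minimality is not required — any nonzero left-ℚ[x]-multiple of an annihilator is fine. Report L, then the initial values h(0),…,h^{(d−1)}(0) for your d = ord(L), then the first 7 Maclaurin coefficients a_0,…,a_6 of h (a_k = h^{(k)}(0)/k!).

L = 18·x·Dx + (2 - 18·x + 36·x^2)·Dx^2 + (-1 + x - 9·x^2 + 9·x^3)·Dx^3  (order 3).
h: a_k = 0, 0, -3, -2, 3, 12/5, -71/5, …
ICs: h(0) = 0, h′(0) = 0, h′′(0) = -6.

f: a_k = 2, 2, 2, 2, 2, 2, 2, …
g: a_k = 0, -3, 0, 9, 0, -243/5, 0, …
h₀=f·g: eliminate ⇒ L₀, order ≤ 1·2.
h=∫₀ˣh₀: take L = L₀·Dx.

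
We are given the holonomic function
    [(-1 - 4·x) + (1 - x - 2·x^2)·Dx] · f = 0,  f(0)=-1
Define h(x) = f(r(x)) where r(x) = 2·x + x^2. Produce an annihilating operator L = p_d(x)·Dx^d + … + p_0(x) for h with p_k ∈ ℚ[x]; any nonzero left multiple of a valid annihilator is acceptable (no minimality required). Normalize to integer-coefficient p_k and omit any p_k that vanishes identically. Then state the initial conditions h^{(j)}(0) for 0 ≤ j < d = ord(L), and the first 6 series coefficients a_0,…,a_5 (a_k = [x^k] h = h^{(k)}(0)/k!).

f: a_k = -1, -1, -3, -5, -11, -21, …
f∘r: x↦r, Dx↦Dx/r' in L_f ⇒ L₀.
L = (2 + 16·x + 8·x^2) + (-1 + 3·x + 6·x^2 + 2·x^3)·Dx  (order 1).
h: a_k = -1, -2, -13, -52, -239, -1054, …
ICs: h(0) = -1.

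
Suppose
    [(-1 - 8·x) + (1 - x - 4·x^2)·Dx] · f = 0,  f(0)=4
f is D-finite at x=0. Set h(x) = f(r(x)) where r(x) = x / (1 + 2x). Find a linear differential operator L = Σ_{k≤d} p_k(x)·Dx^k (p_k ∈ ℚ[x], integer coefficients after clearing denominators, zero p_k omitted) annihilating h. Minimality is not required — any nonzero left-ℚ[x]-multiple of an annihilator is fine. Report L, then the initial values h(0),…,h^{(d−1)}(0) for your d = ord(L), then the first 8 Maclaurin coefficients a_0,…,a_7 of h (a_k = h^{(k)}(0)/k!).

L = (1 + 10·x) + (-1 - 5·x - 4·x^2 + 4·x^3)·Dx  (order 1).
h: a_k = 4, 4, 12, -28, 108, -380, 1356, -4828, …
ICs: h(0) = 4.

f: a_k = 4, 4, 20, 36, 116, 260, 724, 1764, …
h₀=f(r): pull back L_f along r ⇒ L₀.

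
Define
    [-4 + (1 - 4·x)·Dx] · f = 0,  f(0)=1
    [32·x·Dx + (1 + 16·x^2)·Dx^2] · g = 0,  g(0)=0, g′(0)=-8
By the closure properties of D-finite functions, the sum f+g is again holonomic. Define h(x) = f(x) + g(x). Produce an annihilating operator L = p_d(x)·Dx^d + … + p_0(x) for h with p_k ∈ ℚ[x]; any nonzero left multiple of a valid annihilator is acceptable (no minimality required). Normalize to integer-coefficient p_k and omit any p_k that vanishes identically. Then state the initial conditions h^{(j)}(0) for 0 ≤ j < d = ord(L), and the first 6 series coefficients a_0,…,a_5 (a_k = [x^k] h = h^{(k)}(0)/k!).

L = (-32 + 512·x + 1536·x^2)·Dx + (16 - 32·x + 256·x^2 + 1536·x^3)·Dx^2 + (-1 + 256·x^4)·Dx^3  (order 3).
h: a_k = 1, -4, 16, 320/3, 256, 3072/5, …
ICs: h(0) = 1, h′(0) = -4, h′′(0) = 32.

f: a_k = 1, 4, 16, 64, 256, 1024, …
g: a_k = 0, -8, 0, 128/3, 0, -2048/5, …
h₀=f+g: left-lcm gives L₀, ord ≤ 3.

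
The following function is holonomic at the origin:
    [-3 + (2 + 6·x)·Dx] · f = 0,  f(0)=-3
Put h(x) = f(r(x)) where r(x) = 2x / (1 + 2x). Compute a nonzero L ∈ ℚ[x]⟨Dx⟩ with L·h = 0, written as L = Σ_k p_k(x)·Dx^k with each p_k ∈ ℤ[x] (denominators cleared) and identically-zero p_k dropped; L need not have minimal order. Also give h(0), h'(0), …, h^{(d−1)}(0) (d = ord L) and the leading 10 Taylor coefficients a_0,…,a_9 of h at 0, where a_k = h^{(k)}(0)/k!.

f: a_k = -3, -9/2, 27/8, -81/16, 1215/128, -5103/256, 45927/1024, -216513/2048, 8444007/32768, -42220035/65536, …
Substitute x→r, Dx→(1/r')Dx; clear ⇒ L₀.
L = -3 + (1 + 10·x + 16·x^2)·Dx  (order 1).
h: a_k = -3, -9, 63/2, -261/2, 5031/8, -27207/8, 318915/16, -1975005/16, 101709495/128, -673558515/128, …
ICs: h(0) = -3.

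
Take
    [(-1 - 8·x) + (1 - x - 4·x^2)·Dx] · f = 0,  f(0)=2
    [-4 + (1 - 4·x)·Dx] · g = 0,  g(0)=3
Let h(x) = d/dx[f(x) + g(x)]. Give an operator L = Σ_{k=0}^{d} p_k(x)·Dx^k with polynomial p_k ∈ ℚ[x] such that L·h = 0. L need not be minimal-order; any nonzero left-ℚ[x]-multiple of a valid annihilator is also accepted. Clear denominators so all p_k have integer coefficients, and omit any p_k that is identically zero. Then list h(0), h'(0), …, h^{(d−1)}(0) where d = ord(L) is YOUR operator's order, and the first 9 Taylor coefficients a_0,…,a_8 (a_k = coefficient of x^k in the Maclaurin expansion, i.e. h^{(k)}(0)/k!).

f: a_k = 2, 2, 10, 18, 58, 130, 362, 882, 2330, …
g: a_k = 3, 12, 48, 192, 768, 3072, 12288, 49152, 196608, …
Sum ⇒ L₀ = lclm(L_f,L_g) in ℚ(x)⟨Dx⟩.
h=h₀': d/dx-closure on L₀ ⇒ L.
L = (264 - 384·x + 6912·x^2 - 6144·x^3 + 6144·x^4) + (-21 - 264·x - 96·x^2 + 4608·x^3 - 5376·x^4 + 6144·x^5)·Dx + (-1 + 41·x - 228·x^2 + 288·x^3 + 256·x^4 - 768·x^5 + 1024·x^6)·Dx^2  (order 2).
h: a_k = 14, 116, 630, 3304, 16010, 75900, 350238, 1591504, 7130610, …
ICs: h(0) = 14, h′(0) = 116.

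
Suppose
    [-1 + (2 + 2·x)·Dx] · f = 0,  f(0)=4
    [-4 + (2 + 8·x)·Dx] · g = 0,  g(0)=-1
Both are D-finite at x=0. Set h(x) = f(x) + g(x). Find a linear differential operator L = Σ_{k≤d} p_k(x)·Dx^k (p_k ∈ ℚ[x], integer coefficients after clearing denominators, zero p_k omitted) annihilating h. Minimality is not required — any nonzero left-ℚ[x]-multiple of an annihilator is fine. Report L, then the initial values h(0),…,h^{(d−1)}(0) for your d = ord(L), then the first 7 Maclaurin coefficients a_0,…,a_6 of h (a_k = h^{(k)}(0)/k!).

L = -2 + (5 + 8·x)·Dx + (2 + 10·x + 8·x^2)·Dx^2  (order 2).
h: a_k = 3, 0, 3/2, -15/4, 315/32, -1785/64, 21483/256, …
ICs: h(0) = 3, h′(0) = 0.

f: a_k = 4, 2, -1/2, 1/4, -5/32, 7/64, -21/256, …
g: a_k = -1, -2, 2, -4, 10, -28, 84, …
Sum ⇒ L₀ = lclm(L_f,L_g) in ℚ(x)⟨Dx⟩.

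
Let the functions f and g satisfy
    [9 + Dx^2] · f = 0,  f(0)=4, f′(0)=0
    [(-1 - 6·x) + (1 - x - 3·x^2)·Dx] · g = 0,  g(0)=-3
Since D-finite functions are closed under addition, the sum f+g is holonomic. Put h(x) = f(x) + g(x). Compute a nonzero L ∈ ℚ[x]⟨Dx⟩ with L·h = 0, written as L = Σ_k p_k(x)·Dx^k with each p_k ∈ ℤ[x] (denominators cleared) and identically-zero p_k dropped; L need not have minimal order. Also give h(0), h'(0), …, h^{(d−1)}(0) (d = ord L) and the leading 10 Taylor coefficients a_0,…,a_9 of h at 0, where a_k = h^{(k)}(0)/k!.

L = (-459 - 2916·x - 1539·x^2 - 3888·x^3 - 3645·x^4 - 4374·x^5) + (153 - 153·x - 378·x^2 + 405·x^3 - 2187·x^5 - 2187·x^6)·Dx + (-51 - 324·x - 171·x^2 - 432·x^3 - 405·x^4 - 486·x^5)·Dx^2 + (17 - 17·x - 42·x^2 + 45·x^3 - 243·x^5 - 243·x^6)·Dx^3  (order 3).
h: a_k = 1, -3, -30, -21, -87/2, -120, -5901/20, -651, -1706151/1120, -3477, …
ICs: h(0) = 1, h′(0) = -3, h′′(0) = -60.

f: a_k = 4, 0, -18, 0, 27/2, 0, -81/20, 0, 729/1120, 0, …
g: a_k = -3, -3, -12, -21, -57, -120, -291, -651, -1524, -3477, …
h₀=f+g: left-lcm gives L₀, ord ≤ 3.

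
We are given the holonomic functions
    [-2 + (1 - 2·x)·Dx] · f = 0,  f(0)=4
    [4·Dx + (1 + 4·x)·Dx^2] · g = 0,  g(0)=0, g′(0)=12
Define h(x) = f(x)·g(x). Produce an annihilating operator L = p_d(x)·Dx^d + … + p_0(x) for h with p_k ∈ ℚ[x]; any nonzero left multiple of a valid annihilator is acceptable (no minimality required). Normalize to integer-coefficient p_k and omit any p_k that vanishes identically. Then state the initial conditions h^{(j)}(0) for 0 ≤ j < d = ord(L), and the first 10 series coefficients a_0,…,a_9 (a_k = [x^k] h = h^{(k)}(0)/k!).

L = 8 + 24·x·Dx + (-1 - 2·x + 8·x^2)·Dx^2  (order 2).
h: a_k = 0, 48, 0, 256, -256, 9728/5, -21504/5, 681984/35, -2076672/35, 24240128/105, …
ICs: h(0) = 0, h′(0) = 48.

f: a_k = 4, 8, 16, 32, 64, 128, 256, 512, 1024, 2048, …
g: a_k = 0, 12, -24, 64, -192, 3072/5, -2048, 49152/7, -24576, 262144/3, …
h₀=f·g: eliminate ⇒ L₀, order ≤ 1·2.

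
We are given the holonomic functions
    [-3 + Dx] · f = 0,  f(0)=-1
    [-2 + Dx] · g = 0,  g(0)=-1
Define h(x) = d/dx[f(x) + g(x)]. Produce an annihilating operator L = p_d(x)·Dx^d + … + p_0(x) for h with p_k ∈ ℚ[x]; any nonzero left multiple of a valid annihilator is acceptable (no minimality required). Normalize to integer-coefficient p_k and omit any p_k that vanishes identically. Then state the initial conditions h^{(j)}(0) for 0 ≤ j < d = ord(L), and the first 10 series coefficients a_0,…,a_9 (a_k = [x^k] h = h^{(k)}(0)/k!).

L = 6 - 5·Dx + Dx^2  (order 2).
h: a_k = -5, -13, -35/2, -97/6, -275/24, -793/120, -463/144, -6817/5040, -577/1152, -60073/362880, …
ICs: h(0) = -5, h′(0) = -13.

f: a_k = -1, -3, -9/2, -9/2, -27/8, -81/40, -81/80, -243/560, -729/4480, -243/4480, …
g: a_k = -1, -2, -2, -4/3, -2/3, -4/15, -4/45, -8/315, -2/315, -4/2835, …
L₀ := lclm(L_f,L_g); ord L₀ ≤ 1+1.
Derive L from L₀ (diff closure).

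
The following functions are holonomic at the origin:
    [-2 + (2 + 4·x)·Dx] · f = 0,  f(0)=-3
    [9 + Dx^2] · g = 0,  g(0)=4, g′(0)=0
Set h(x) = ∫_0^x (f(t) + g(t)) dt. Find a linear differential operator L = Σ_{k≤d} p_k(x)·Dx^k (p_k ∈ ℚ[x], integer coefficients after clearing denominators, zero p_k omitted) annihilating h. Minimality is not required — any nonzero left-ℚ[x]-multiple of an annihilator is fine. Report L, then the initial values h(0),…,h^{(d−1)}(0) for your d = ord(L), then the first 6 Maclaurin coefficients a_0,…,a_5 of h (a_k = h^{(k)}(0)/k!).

L = (-27 - 81·x - 81·x^2)·Dx + (18 + 117·x + 243·x^2 + 162·x^3)·Dx^2 + (-3 - 9·x - 9·x^2)·Dx^3 + (2 + 13·x + 27·x^2 + 18·x^3)·Dx^4  (order 4).
h: a_k = 0, 1, -3/2, -11/2, -3/8, 123/40, …
ICs: h(0) = 0, h′(0) = 1, h′′(0) = -3, h′′′(0) = -33.

f: a_k = -3, -3, 3/2, -3/2, 15/8, -21/8, …
g: a_k = 4, 0, -18, 0, 27/2, 0, …
Weyl lclm of L_f,L_g ⇒ L₀ (ord ≤ 3).
Integrate: L := L₀·Dx.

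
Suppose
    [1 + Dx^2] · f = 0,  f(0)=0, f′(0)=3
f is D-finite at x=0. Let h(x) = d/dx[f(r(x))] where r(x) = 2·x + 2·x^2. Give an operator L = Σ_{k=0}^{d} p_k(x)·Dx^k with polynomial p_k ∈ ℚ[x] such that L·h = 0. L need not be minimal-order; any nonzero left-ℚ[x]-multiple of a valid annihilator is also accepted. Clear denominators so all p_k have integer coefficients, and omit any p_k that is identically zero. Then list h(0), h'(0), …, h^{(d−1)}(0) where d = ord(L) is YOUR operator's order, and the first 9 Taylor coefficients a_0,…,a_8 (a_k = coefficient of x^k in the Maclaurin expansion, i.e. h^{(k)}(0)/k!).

f: a_k = 0, 3, 0, -1/2, 0, 1/40, 0, -1/1680, 0, …
Change of var in L_f (x↦r) gives L₀.
Derive L from L₀ (diff closure).
L = (16 + 32·x + 96·x^2 + 128·x^3 + 64·x^4) + (-6 - 12·x)·Dx + (1 + 4·x + 4·x^2)·Dx^2  (order 2).
h: a_k = 6, 12, -12, -48, -56, 0, 832/15, 896/15, 2272/105, …
ICs: h(0) = 6, h′(0) = 12.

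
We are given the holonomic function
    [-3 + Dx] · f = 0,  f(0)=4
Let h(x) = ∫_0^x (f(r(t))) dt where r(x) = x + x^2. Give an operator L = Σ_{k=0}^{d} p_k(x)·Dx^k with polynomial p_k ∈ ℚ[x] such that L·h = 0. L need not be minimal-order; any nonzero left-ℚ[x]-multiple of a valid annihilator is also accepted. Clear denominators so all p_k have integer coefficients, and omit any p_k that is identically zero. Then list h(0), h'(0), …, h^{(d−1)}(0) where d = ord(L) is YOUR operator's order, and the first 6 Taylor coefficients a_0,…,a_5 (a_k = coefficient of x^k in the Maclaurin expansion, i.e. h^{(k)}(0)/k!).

L = (-3 - 6·x)·Dx + Dx^2  (order 2).
h: a_k = 0, 4, 6, 10, 27/2, 171/10, …
ICs: h(0) = 0, h′(0) = 4.

f: a_k = 4, 12, 18, 18, 27/2, 81/10, …
h₀=f(r): pull back L_f along r ⇒ L₀.
h=∫₀ˣh₀: take L = L₀·Dx.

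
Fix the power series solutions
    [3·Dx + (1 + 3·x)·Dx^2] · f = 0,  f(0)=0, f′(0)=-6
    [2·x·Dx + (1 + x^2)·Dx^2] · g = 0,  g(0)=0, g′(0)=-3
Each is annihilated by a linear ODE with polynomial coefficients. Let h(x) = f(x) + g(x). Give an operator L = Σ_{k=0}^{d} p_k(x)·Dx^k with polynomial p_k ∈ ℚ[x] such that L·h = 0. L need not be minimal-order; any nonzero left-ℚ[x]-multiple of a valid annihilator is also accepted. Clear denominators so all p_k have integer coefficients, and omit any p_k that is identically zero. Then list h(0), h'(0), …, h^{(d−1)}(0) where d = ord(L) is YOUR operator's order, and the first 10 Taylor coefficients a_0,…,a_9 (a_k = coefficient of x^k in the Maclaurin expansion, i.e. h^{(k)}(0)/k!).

f: a_k = 0, -6, 9, -18, 81/2, -486/5, 243, -4374/7, 6561/4, -4374, …
g: a_k = 0, -3, 0, 1, 0, -3/5, 0, 3/7, 0, -1/3, …
h₀=f+g: left-lcm gives L₀, ord ≤ 4.
L = (-6 - 54·x + 18·x^2 + 18·x^3)·Dx + (-20 - 12·x - 48·x^2 + 36·x^3 + 36·x^4)·Dx^2 + (-3 - 7·x + 6·x^2 + 2·x^3 + 9·x^4 + 9·x^5)·Dx^3  (order 3).
h: a_k = 0, -9, 9, -17, 81/2, -489/5, 243, -4371/7, 6561/4, -13123/3, …
ICs: h(0) = 0, h′(0) = -9, h′′(0) = 18.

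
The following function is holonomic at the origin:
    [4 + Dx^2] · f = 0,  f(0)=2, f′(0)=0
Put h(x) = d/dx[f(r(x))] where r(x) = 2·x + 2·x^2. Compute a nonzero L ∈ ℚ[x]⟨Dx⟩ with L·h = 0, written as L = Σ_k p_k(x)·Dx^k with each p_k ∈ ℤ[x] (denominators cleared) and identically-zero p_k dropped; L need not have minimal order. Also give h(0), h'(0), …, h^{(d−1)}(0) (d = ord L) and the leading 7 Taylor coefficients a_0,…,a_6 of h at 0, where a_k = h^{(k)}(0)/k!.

f: a_k = 2, 0, -4, 0, 4/3, 0, -8/45, …
Substitute x→r, Dx→(1/r')Dx; clear ⇒ L₀.
Derive L from L₀ (diff closure).
L = (28 + 128·x + 384·x^2 + 512·x^3 + 256·x^4) + (-6 - 12·x)·Dx + (1 + 4·x + 4·x^2)·Dx^2  (order 2).
h: a_k = 0, -32, -96, 64/3, 1280/3, 10496/15, 1792/15, …
ICs: h(0) = 0, h′(0) = -32.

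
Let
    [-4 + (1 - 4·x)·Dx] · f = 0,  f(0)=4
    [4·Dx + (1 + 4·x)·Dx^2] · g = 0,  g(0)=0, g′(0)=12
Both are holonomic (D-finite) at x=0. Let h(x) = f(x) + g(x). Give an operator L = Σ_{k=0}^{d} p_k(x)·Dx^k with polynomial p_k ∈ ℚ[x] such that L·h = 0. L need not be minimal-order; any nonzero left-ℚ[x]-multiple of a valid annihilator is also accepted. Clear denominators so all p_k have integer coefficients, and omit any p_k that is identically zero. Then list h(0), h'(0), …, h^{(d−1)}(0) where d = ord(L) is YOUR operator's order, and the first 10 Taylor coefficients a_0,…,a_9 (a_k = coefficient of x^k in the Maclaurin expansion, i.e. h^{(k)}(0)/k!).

L = (160 + 128·x)·Dx + (16 + 256·x + 256·x^2)·Dx^2 + (-3 - 4·x + 48·x^2 + 64·x^3)·Dx^3  (order 3).
h: a_k = 4, 28, 40, 320, 832, 23552/5, 14336, 507904/7, 237568, 3407872/3, …
ICs: h(0) = 4, h′(0) = 28, h′′(0) = 80.

f: a_k = 4, 16, 64, 256, 1024, 4096, 16384, 65536, 262144, 1048576, …
g: a_k = 0, 12, -24, 64, -192, 3072/5, -2048, 49152/7, -24576, 262144/3, …
h₀=f+g: left-lcm gives L₀, ord ≤ 3.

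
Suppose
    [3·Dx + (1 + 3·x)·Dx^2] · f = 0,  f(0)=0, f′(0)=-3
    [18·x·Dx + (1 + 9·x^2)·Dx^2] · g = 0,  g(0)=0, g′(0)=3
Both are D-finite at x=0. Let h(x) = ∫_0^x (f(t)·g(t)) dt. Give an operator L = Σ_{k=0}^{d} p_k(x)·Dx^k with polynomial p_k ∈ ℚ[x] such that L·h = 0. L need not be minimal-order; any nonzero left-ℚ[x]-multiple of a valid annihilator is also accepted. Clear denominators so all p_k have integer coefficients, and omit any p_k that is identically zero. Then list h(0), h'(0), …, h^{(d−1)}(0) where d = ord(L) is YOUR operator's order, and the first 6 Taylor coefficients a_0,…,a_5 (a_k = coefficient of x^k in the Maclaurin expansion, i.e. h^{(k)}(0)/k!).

L = (648 + 3564·x + 19440·x^2 + 113724·x^3 + 262440·x^4 + 341172·x^5 + 236196·x^7)·Dx^2 + (162 + 3348·x + 24948·x^2 + 117612·x^3 + 396576·x^4 + 813564·x^5 + 918540·x^6 + 236196·x^7 + 826686·x^8)·Dx^3 + (36 + 576·x + 5184·x^2 + 25272·x^3 + 87480·x^4 + 227448·x^5 + 419904·x^6 + 472392·x^7 + 236196·x^8 + 472392·x^9)·Dx^4 + (5 + 54·x + 333·x^2 + 1512·x^3 + 5346·x^4 + 14580·x^5 + 30618·x^6 + 52488·x^7 + 59049·x^8 + 39366·x^9 + 59049·x^10)·Dx^5  (order 5).
h: a_k = 0, 0, 0, -3, 27/8, 0, …
ICs: h(0) = 0, h′(0) = 0, h′′(0) = 0, h′′′(0) = -18, h′′′′(0) = 81.

f: a_k = 0, -3, 9/2, -9, 81/4, -243/5, …
g: a_k = 0, 3, 0, -9, 0, 243/5, …
f·g: L₀ = L_f ⊗_s L_g, ord ≤ 2·2.
∫: right-multiply L₀ by Dx.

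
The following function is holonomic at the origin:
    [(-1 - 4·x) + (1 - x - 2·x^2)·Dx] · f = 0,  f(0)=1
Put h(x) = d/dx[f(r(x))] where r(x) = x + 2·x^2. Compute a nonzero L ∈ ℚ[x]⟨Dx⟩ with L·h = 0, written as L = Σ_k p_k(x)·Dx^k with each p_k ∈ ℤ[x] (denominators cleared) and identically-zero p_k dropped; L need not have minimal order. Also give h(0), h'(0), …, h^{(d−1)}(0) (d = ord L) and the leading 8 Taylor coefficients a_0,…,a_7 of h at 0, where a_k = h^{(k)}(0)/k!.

L = (10 + 72·x + 240·x^2 + 544·x^3 + 1344·x^4 + 1920·x^5 + 1280·x^6) + (-1 - 7·x - 12·x^2 + 32·x^3 + 200·x^4 + 384·x^5 + 448·x^6 + 256·x^7)·Dx  (order 1).
h: a_k = 1, 10, 51, 212, 845, 3342, 12551, 46376, …
ICs: h(0) = 1.

f: a_k = 1, 1, 3, 5, 11, 21, 43, 85, …
h₀=f(r): pull back L_f along r ⇒ L₀.
Derive L from L₀ (diff closure).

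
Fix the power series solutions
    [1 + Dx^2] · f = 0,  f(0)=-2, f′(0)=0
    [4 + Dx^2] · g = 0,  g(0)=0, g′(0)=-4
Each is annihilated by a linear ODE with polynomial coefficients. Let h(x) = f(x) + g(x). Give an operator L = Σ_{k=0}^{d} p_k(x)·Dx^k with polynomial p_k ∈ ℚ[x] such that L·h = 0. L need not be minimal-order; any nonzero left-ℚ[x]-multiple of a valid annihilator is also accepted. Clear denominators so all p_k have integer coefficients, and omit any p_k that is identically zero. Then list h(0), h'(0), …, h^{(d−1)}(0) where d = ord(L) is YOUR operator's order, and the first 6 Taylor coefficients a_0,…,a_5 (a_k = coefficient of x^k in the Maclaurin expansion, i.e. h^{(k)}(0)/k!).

f: a_k = -2, 0, 1, 0, -1/12, 0, …
g: a_k = 0, -4, 0, 8/3, 0, -8/15, …
Weyl lclm of L_f,L_g ⇒ L₀ (ord ≤ 4).
L = 4 + 5·Dx^2 + Dx^4  (order 4).
h: a_k = -2, -4, 1, 8/3, -1/12, -8/15, …
ICs: h(0) = -2, h′(0) = -4, h′′(0) = 2, h′′′(0) = 16.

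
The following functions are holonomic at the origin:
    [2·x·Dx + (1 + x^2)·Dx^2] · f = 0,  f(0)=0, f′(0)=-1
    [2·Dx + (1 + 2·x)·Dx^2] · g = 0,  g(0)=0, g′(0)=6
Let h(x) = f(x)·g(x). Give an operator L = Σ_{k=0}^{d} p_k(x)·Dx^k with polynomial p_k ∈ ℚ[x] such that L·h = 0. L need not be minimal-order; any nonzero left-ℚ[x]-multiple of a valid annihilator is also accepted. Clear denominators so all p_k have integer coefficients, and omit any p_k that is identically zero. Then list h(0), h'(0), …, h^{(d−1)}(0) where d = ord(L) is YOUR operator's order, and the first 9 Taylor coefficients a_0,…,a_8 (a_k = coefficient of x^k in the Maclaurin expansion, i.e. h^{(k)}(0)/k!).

f: a_k = 0, -1, 0, 1/3, 0, -1/5, 0, 1/7, 0, …
g: a_k = 0, 6, -6, 8, -12, 96/5, -32, 384/7, -96, …
L₀ := L_f ⊗_s L_g (sym. prod.), ord ≤ 4.
L = (24 + 80·x + 88·x^2 + 240·x^3 + 240·x^4 + 208·x^5 + 16·x^7)·Dx + (12 + 80·x + 332·x^2 + 608·x^3 + 880·x^4 + 744·x^5 + 560·x^6 + 24·x^7 + 56·x^8)·Dx^2 + (12 + 52·x + 168·x^2 + 372·x^3 + 516·x^4 + 564·x^5 + 384·x^6 + 276·x^7 + 24·x^8 + 32·x^9)·Dx^3 + (2 + 12·x + 34·x^2 + 64·x^3 + 87·x^4 + 96·x^5 + 84·x^6 + 48·x^7 + 33·x^8 + 4·x^9 + 4·x^10)·Dx^4  (order 4).
h: a_k = 0, 0, -6, 6, -6, 10, -266/15, 146/5, -246/5, …
ICs: h(0) = 0, h′(0) = 0, h′′(0) = -12, h′′′(0) = 36.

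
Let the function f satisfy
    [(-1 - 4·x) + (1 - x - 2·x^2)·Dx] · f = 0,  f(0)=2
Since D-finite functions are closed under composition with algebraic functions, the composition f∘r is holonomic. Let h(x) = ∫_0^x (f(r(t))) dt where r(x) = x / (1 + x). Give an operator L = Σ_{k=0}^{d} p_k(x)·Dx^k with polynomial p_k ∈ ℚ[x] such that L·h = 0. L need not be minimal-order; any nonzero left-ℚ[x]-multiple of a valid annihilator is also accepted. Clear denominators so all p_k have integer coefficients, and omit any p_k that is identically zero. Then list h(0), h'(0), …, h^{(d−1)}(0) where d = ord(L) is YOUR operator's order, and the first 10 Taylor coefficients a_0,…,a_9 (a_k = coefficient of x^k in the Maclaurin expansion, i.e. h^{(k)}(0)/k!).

f: a_k = 2, 2, 6, 10, 22, 42, 86, 170, 342, 682, …
f∘r: x↦r, Dx↦Dx/r' in L_f ⇒ L₀.
∫: right-multiply L₀ by Dx.
L = (1 + 5·x)·Dx + (-1 - 2·x + x^2 + 2·x^3)·Dx^2  (order 2).
h: a_k = 0, 2, 1, 4/3, 0, 8/5, -4/3, 24/7, -5, 88/9, …
ICs: h(0) = 0, h′(0) = 2.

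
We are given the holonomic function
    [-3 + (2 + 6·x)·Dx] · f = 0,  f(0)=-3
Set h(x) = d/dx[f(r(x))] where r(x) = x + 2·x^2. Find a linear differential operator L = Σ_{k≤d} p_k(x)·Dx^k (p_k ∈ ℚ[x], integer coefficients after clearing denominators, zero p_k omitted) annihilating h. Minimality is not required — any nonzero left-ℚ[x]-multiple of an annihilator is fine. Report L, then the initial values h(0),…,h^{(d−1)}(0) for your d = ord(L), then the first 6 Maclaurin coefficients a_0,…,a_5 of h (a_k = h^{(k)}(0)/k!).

L = 5 + (-2 - 14·x - 36·x^2 - 48·x^3)·Dx  (order 1).
h: a_k = -9/2, -45/4, 405/16, -945/32, -6075/256, 100845/512, …
ICs: h(0) = -9/2.

f: a_k = -3, -9/2, 27/8, -81/16, 1215/128, -5103/256, …
L₀ from L_f via x↦r, Dx↦r'^{-1}Dx.
h=h₀': d/dx-closure on L₀ ⇒ L.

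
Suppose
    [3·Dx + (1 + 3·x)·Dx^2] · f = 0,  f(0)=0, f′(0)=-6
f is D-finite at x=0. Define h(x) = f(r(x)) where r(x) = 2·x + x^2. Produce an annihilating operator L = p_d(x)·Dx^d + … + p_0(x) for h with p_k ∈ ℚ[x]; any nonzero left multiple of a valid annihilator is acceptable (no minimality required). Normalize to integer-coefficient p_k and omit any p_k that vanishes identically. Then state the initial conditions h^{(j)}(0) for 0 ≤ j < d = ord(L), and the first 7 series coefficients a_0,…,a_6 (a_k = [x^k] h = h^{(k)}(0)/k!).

L = (5 + 6·x + 3·x^2)·Dx + (1 + 7·x + 9·x^2 + 3·x^3)·Dx^2  (order 2).
h: a_k = 0, -12, 30, -108, 441, -9612/5, 8730, …
ICs: h(0) = 0, h′(0) = -12.

f: a_k = 0, -6, 9, -18, 81/2, -486/5, 243, …
f∘r: x↦r, Dx↦Dx/r' in L_f ⇒ L₀.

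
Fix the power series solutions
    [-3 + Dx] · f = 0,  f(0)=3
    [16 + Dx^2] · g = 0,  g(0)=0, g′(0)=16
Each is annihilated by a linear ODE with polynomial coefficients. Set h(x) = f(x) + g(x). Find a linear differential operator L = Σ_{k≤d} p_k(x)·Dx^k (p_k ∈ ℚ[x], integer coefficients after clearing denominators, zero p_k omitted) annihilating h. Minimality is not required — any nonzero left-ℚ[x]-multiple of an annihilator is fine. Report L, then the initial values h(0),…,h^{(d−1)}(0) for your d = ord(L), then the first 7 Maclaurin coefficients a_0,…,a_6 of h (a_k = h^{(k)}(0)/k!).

f: a_k = 3, 9, 27/2, 27/2, 81/8, 243/40, 243/80, …
g: a_k = 0, 16, 0, -128/3, 0, 512/15, 0, …
h₀=f+g: left-lcm gives L₀, ord ≤ 3.
L = -48 + 16·Dx - 3·Dx^2 + Dx^3  (order 3).
h: a_k = 3, 25, 27/2, -175/6, 81/8, 965/24, 243/80, …
ICs: h(0) = 3, h′(0) = 25, h′′(0) = 27.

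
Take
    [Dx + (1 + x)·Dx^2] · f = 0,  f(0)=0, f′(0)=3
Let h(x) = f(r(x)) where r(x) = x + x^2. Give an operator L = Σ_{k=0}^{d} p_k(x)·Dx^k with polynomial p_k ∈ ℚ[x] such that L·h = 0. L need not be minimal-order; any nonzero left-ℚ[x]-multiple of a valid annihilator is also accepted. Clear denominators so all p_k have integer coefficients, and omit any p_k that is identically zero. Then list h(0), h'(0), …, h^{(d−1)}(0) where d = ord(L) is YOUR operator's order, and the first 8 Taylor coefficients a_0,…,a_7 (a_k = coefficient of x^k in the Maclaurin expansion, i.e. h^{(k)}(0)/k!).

L = (-1 + 2·x + 2·x^2)·Dx + (1 + 3·x + 3·x^2 + 2·x^3)·Dx^2  (order 2).
h: a_k = 0, 3, 3/2, -2, 3/4, 3/5, -1, 3/7, …
ICs: h(0) = 0, h′(0) = 3.

f: a_k = 0, 3, -3/2, 1, -3/4, 3/5, -1/2, 3/7, …
L₀ from L_f via x↦r, Dx↦r'^{-1}Dx.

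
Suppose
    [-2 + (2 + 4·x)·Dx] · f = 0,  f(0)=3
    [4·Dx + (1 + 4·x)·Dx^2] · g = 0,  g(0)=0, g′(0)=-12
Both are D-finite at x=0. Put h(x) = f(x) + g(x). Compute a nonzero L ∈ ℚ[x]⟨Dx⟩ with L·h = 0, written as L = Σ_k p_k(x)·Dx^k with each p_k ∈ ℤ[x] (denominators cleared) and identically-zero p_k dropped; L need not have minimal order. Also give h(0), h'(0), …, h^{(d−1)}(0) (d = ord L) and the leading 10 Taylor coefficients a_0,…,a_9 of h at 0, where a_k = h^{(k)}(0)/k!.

f: a_k = 3, 3, -3/2, 3/2, -15/8, 21/8, -63/16, 99/16, -1287/128, 2145/128, …
g: a_k = 0, -12, 24, -64, 192, -3072/5, 2048, -49152/7, 24576, -262144/3, …
Sum ⇒ L₀ = lclm(L_f,L_g) in ℚ(x)⟨Dx⟩.
L = (20 + 16·x)·Dx + (29 + 104·x + 80·x^2)·Dx^2 + (3 + 22·x + 48·x^2 + 32·x^3)·Dx^3  (order 3).
h: a_k = 3, -9, 45/2, -125/2, 1521/8, -24471/40, 32705/16, -785739/112, 3144441/128, -33547997/384, …
ICs: h(0) = 3, h′(0) = -9, h′′(0) = 45.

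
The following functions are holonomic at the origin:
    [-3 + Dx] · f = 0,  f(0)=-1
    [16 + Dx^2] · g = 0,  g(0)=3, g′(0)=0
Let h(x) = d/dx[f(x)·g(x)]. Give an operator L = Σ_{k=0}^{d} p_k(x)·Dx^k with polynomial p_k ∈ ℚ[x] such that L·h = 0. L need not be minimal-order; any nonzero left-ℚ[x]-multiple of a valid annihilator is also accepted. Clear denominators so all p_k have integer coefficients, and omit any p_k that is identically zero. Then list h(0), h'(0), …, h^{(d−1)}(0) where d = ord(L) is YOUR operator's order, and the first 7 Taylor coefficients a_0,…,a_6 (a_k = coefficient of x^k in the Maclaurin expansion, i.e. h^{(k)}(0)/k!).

f: a_k = -1, -3, -9/2, -9/2, -27/8, -81/40, -81/80, …
g: a_k = 3, 0, -24, 0, 32, 0, -256/15, …
L₀ := L_f ⊗_s L_g (sym. prod.), ord ≤ 2.
Differentiate: ansatz ord ≤ ord L₀ ⇒ L.
L = 25 - 6·Dx + Dx^2  (order 2).
h: a_k = -9, 21, 351/2, 527/2, 237/8, -11753/40, -25481/80, …
ICs: h(0) = -9, h′(0) = 21.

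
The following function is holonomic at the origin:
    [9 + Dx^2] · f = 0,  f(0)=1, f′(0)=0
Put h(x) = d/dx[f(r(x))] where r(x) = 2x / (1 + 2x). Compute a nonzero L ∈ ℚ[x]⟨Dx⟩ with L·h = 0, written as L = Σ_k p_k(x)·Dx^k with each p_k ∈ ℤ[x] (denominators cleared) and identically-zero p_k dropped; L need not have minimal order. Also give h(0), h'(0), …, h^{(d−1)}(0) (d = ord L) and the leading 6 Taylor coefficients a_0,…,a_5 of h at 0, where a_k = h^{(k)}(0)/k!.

L = (60 + 96·x + 96·x^2) + (12 + 72·x + 144·x^2 + 96·x^3)·Dx + (1 + 8·x + 24·x^2 + 32·x^3 + 16·x^4)·Dx^2  (order 2).
h: a_k = 0, -36, 216, -648, 720, 19656/5, …
ICs: h(0) = 0, h′(0) = -36.

f: a_k = 1, 0, -9/2, 0, 27/8, 0, …
L₀ from L_f via x↦r, Dx↦r'^{-1}Dx.
Differentiate: ansatz ord ≤ ord L₀ ⇒ L.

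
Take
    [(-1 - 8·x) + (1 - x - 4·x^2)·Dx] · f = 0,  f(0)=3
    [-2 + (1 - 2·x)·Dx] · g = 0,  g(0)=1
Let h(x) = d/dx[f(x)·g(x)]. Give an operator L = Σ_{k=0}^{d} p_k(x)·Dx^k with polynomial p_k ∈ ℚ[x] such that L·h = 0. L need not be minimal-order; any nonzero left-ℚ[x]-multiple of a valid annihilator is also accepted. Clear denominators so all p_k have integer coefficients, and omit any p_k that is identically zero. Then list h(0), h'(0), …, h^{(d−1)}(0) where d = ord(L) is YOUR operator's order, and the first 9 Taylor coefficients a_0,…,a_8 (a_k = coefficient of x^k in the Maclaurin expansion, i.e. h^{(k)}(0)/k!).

L = (22 - 12·x - 120·x^2 - 256·x^3 + 768·x^4) + (-3 + 5·x + 42·x^2 - 88·x^3 - 80·x^4 + 192·x^5)·Dx  (order 1).
h: a_k = 9, 66, 279, 1092, 3705, 12150, 37611, 113928, 335421, …
ICs: h(0) = 9.

f: a_k = 3, 3, 15, 27, 87, 195, 543, 1323, 3495, …
g: a_k = 1, 2, 4, 8, 16, 32, 64, 128, 256, …
L₀ := L_f ⊗_s L_g (sym. prod.), ord ≤ 1.
Differentiate: ansatz ord ≤ ord L₀ ⇒ L.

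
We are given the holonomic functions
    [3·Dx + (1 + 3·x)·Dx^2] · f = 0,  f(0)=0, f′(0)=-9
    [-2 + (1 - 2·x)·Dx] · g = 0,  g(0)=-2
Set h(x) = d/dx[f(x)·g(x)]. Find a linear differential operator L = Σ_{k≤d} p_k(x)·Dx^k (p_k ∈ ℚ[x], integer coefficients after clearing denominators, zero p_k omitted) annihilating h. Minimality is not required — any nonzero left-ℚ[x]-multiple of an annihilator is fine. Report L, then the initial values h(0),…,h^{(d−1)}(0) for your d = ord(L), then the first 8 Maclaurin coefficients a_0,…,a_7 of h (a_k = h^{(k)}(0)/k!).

f: a_k = 0, -9, 27/2, -27, 243/4, -729/5, 729/2, -6561/7, …
g: a_k = -2, -4, -8, -16, -32, -64, -128, -256, …
Sym-product of L_f,L_g gives L₀ (≤ ord 2).
h₀' ⇒ L via d/dx closure of L₀.
L = 24 + 30·x·Dx + (-1 - x + 6·x^2)·Dx^2  (order 2).
h: a_k = 18, 18, 216, 90, 1683, -1674/5, 61704/5, -390546/35, …
ICs: h(0) = 18, h′(0) = 18.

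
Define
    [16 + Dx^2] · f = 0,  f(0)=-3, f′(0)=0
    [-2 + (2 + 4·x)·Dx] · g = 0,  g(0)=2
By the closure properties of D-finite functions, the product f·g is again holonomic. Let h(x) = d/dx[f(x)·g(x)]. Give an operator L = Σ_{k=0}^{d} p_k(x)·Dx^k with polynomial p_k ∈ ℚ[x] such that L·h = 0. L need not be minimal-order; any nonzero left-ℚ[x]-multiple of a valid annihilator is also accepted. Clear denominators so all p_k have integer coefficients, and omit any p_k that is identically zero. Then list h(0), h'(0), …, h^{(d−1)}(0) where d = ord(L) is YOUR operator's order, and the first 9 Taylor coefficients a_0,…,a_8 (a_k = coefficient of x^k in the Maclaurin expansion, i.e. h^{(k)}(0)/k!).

L = (413 + 2688·x + 6784·x^2 + 8192·x^3 + 4096·x^4) + (-26 - 180·x - 384·x^2 - 256·x^3)·Dx + (19 + 140·x + 396·x^2 + 512·x^3 + 256·x^4)·Dx^2  (order 2).
h: a_k = -6, 102, 135, -337, -905/4, 5281/20, 26677/120, -199649/840, 338661/2240, …
ICs: h(0) = -6, h′(0) = 102.

f: a_k = -3, 0, 24, 0, -32, 0, 256/15, 0, -512/105, …
g: a_k = 2, 2, -1, 1, -5/4, 7/4, -21/8, 33/8, -429/64, …
Sym-product of L_f,L_g gives L₀ (≤ ord 2).
Differentiate: ansatz ord ≤ ord L₀ ⇒ L.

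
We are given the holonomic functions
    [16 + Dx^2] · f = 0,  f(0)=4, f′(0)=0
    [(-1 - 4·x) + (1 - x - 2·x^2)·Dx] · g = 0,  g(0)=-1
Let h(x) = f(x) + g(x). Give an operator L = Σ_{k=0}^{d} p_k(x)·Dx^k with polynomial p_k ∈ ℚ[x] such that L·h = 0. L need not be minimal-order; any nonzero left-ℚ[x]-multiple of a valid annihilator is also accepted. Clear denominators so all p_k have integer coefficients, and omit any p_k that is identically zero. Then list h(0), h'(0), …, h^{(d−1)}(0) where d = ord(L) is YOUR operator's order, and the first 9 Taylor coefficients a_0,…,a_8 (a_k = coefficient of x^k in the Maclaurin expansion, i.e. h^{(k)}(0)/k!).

L = (-368 - 1408·x + 256·x^2 - 512·x^3 - 2560·x^4 - 2048·x^5) + (176 - 336·x - 384·x^2 + 1024·x^3 + 384·x^4 - 1536·x^5 - 1024·x^6)·Dx + (-23 - 88·x + 16·x^2 - 32·x^3 - 160·x^4 - 128·x^5)·Dx^2 + (11 - 21·x - 24·x^2 + 64·x^3 + 24·x^4 - 96·x^5 - 64·x^6)·Dx^3  (order 3).
h: a_k = 3, -1, -35, -5, 95/3, -21, -2959/45, -85, -51817/315, …
ICs: h(0) = 3, h′(0) = -1, h′′(0) = -70.

f: a_k = 4, 0, -32, 0, 128/3, 0, -1024/45, 0, 2048/315, …
g: a_k = -1, -1, -3, -5, -11, -21, -43, -85, -171, …
f+g: L₀ = lclm(L_f,L_g), ord ≤ 2+1.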